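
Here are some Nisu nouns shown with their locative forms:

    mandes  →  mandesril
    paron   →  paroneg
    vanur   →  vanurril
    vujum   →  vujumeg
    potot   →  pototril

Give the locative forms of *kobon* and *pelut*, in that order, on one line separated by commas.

The suffix is conditioned by the final consonant: -eg when the stem ends in a nasal (*paron*, *vujum*); -ril when the stem ends in a non-nasal consonant (*mandes*, *vanur*, *potot*).
*kobon*: final consonant = /n/, a nasal → -eg → *koboneg*.
The final consonant of *pelut* is /t/, which is non-nasal, so the suffix is -ril, giving *pelutril*.

koboneg, pelutril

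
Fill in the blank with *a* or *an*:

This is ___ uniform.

The indefinite article is chosen by the initial *sound* of the following word, not its spelling.
*uniform* begins with the sound /juː/ (u pronounced /juː/) — a consonant sound.
So the article is *a*: This is a uniform.

a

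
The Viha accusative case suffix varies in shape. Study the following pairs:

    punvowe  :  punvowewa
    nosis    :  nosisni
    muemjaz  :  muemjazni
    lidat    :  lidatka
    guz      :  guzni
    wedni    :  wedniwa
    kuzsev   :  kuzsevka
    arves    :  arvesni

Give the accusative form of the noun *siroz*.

The alternation tracks the final sound of the stem — -ni when the stem ends in a sibilant (*nosis*, *muemjaz*, *guz*, *arves*); -ka when the stem ends in a non-sibilant consonant (*lidat*, *kuzsev*); -wa when the stem ends in a vowel (*punvowe*, *wedni*).
Since the final sound of *siroz* is /z/ (a sibilant), it takes -ni, giving *sirozni*.

sirozni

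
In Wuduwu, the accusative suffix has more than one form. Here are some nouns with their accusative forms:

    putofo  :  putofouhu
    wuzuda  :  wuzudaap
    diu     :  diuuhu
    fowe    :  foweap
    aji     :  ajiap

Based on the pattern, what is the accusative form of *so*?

The pattern is rounding harmony: -uhu when the last vowel of the stem is a rounded vowel (*putofo*, *diu*); -ap when the last vowel of the stem is an unrounded vowel (*wuzuda*, *fowe*, *aji*).
*so* — last vowel /o/ (a rounded vowel) → -uhu → *souhu*.

souhu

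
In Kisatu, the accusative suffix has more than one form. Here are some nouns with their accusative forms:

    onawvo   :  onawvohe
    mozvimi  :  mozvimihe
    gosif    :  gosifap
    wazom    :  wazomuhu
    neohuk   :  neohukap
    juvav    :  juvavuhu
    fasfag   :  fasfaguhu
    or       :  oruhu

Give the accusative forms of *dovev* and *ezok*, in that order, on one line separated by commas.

dovevuhu, ezokap

The suffix is conditioned by the final sound: -ap when the stem ends in a voiceless consonant (*gosif*, *neohuk*); -uhu when the stem ends in a voiced consonant (*wazom*, *juvav*, *fasfag*, *or*); -he when the stem ends in a vowel (*onawvo*, *mozvimi*).
Since the final sound of *dovev* is /v/ (a voiced consonant), it takes -uhu, giving *dovevuhu*.
The final sound of *ezok* is /k/, which is a voiceless consonant, so the suffix is -ap, giving *ezokap*.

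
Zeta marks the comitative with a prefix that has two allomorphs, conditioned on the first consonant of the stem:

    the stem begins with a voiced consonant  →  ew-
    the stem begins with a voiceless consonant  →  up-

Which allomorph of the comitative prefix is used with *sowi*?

The first consonant of *sowi* is /s/, which is voiceless, so the prefix is up-.

up-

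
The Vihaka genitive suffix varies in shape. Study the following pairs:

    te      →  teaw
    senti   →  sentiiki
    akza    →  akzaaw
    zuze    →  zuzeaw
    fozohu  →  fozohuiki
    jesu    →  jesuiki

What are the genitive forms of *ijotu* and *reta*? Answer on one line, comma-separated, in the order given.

The pattern is height harmony: -iki when the last vowel of the stem is a high vowel (*senti*, *fozohu*, *jesu*); -aw when the last vowel of the stem is a non-high vowel (*te*, *akza*, *zuze*).
The last vowel of *ijotu* is /u/, which is a high vowel, so the suffix is -iki, giving *ijotuiki*.
*reta* — last vowel /a/ (a non-high vowel) → -aw → *retaaw*.

ijotuiki, retaaw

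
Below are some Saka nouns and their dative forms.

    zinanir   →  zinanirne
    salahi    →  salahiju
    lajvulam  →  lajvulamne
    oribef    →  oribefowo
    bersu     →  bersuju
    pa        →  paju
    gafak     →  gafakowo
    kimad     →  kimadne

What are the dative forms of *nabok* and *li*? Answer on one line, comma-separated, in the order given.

The suffix is conditioned by the final sound: -owo when the stem ends in a voiceless consonant (*oribef*, *gafak*); -ne when the stem ends in a voiced consonant (*zinanir*, *lajvulam*, *kimad*); -ju when the stem ends in a vowel (*salahi*, *bersu*, *pa*).
*nabok*: final sound = /k/, a voiceless consonant → -owo → *nabokowo*.
Since the final sound of *li* is /i/ (a vowel), it takes -ju, giving *liju*.

nabokowo, liju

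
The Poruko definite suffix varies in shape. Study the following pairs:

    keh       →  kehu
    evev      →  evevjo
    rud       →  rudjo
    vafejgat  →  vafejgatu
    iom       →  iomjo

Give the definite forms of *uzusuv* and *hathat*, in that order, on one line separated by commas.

The suffix is conditioned by the final consonant: -u when the stem ends in a voiceless consonant (*keh*, *vafejgat*); -jo when the stem ends in a voiced consonant (*evev*, *rud*, *iom*).
The final consonant of *uzusuv* is /v/, which is voiced, so the suffix is -jo, giving *uzusuvjo*.
Since the final consonant of *hathat* is /t/ (voiceless), it takes -u, giving *hathatu*.

uzusuvjo, hathatu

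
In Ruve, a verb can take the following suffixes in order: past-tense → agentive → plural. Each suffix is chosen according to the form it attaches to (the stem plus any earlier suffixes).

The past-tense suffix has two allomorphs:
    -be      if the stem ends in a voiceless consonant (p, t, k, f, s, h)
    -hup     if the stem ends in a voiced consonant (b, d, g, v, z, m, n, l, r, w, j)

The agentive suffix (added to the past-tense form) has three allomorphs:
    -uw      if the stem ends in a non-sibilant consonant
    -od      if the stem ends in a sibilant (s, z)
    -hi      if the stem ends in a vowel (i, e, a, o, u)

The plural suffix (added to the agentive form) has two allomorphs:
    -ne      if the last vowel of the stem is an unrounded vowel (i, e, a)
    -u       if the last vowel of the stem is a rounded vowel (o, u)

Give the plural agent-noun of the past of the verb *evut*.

evutbehine

The final consonant of *evut* is /t/, which is voiceless, so the past-tense suffix is -be, giving *evutbe*.
The past-tense form *evutbe* — final sound /e/ (a vowel) → -hi → *evutbehi*.
Since the last vowel of the agentive form *evutbehi* is /i/ (an unrounded vowel), it takes -ne, giving *evutbehine*.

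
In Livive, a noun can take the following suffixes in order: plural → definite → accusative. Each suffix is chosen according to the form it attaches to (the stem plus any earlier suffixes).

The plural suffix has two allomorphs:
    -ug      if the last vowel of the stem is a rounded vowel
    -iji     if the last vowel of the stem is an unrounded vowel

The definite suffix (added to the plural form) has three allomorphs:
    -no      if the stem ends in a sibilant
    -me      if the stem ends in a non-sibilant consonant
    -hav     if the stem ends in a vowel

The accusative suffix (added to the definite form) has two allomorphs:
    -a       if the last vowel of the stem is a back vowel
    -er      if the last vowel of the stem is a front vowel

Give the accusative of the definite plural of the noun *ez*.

ezijihava

The last vowel of *ez* is /e/, which is an unrounded vowel, so the plural suffix is -iji, giving *eziji*.
The plural form *eziji* — final sound /i/ (a vowel) → -hav → *ezijihav*.
Since the last vowel of the definite form *ezijihav* is /a/ (a back vowel), it takes -a, giving *ezijihava*.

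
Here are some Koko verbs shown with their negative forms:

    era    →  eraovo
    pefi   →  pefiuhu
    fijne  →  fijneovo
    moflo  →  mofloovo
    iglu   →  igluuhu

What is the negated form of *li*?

liuhu

The suffix is conditioned by the last vowel: -uhu when the last vowel of the stem is a high vowel (*pefi*, *iglu*); -ovo when the last vowel of the stem is a non-high vowel (*era*, *fijne*, *moflo*).
Since the last vowel of *li* is /i/ (a high vowel), it takes -uhu, giving *liuhu*.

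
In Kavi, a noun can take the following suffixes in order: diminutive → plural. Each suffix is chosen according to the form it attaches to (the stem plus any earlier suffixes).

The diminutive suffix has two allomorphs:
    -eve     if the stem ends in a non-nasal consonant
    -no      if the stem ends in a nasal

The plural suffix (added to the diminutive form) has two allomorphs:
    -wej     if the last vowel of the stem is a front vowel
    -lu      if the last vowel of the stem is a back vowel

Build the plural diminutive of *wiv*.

*wiv*: final consonant = /v/, non-nasal → -eve → *wiveve*.
The diminutive form *wiveve* — last vowel /e/ (a front vowel) → -wej → *wivevewej*.

wivevewej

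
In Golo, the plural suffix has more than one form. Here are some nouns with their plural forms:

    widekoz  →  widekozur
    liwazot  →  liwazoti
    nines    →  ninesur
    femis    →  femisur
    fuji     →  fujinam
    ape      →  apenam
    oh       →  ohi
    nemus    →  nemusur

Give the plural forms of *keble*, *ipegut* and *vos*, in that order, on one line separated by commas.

The suffix is conditioned by the final sound: -ur when the stem ends in a sibilant (*widekoz*, *nines*, *femis*, *nemus*); -i when the stem ends in a non-sibilant consonant (*liwazot*, *oh*); -nam when the stem ends in a vowel (*fuji*, *ape*).
*keble* — final sound /e/ (a vowel) → -nam → *keblenam*.
The final sound of *ipegut* is /t/, which is a non-sibilant consonant, so the suffix is -i, giving *ipeguti*.
*vos* — final sound /s/ (a sibilant) → -ur → *vosur*.

keblenam, ipeguti, vosur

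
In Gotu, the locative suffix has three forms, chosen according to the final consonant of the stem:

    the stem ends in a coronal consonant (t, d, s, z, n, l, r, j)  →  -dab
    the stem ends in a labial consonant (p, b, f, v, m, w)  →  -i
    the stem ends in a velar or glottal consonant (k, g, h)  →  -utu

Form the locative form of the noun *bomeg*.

*bomeg* — final consonant /g/ (velar/glottal) → -utu → *bomegutu*.

bomegutu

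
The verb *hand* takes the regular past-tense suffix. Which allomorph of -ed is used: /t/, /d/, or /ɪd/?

/ɪd/

The stem *hand* ends in /t/ or /d/.
The -ed suffix is realized as /ɪd/ after /t, d/; as /t/ after other voiceless consonants; and as /d/ after other voiced sounds.
So -ed on *hand* is pronounced /ɪd/.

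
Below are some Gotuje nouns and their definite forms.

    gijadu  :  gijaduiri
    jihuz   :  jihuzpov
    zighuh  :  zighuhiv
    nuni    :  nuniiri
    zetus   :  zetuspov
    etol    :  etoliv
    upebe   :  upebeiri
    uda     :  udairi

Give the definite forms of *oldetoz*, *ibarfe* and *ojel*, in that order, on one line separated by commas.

oldetozpov, ibarfeiri, ojeliv

The pattern is sibilance of the final sound: -pov when the stem ends in a sibilant (*jihuz*, *zetus*); -iv when the stem ends in a non-sibilant consonant (*zighuh*, *etol*); -iri when the stem ends in a vowel (*gijadu*, *nuni*, *upebe*, *uda*).
*oldetoz*: final sound = /z/, a sibilant → -pov → *oldetozpov*.
Since the final sound of *ibarfe* is /e/ (a vowel), it takes -iri, giving *ibarfeiri*.
*ojel*: final sound = /l/, a non-sibilant consonant → -iv → *ojeliv*.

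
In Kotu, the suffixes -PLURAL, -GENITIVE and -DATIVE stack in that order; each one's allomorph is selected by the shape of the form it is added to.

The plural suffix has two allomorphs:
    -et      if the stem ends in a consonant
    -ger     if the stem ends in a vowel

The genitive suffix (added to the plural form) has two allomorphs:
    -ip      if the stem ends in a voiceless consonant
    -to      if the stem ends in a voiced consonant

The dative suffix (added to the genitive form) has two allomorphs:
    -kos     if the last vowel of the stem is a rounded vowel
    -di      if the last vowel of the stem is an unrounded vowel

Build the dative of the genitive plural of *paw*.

pawetipdi

*paw*: final sound = /w/, a consonant → -et → *pawet*.
The plural form *pawet*: final consonant = /t/, voiceless → -ip → *pawetip*.
The genitive form *pawetip* — last vowel /i/ (an unrounded vowel) → -di → *pawetipdi*.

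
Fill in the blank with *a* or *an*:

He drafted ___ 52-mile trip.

The indefinite article is chosen by the initial *sound* of the following word, not its spelling.
The number *52* is spoken "fifty-…", beginning with /ˈfɪfti/ — a consonant sound.
So the article is *a*: He drafted a 52-mile trip.

a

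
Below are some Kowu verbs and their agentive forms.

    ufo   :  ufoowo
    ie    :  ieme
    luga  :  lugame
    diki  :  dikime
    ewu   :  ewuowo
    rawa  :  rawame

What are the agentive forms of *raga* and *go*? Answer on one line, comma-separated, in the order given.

ragame, goowo

Looking at the last vowel of each stem: -owo when the last vowel of the stem is a rounded vowel (*ufo*, *ewu*); -me when the last vowel of the stem is an unrounded vowel (*ie*, *luga*, *diki*, *rawa*).
*raga*: last vowel = /a/, an unrounded vowel → -me → *ragame*.
*go* — last vowel /o/ (a rounded vowel) → -owo → *goowo*.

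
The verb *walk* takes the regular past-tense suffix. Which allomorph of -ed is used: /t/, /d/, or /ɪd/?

/t/

The stem *walk* ends in a voiceless consonant other than /t/.
The -ed suffix is realized as /ɪd/ after /t, d/; as /t/ after other voiceless consonants; and as /d/ after other voiced sounds.
So -ed on *walk* is pronounced /t/.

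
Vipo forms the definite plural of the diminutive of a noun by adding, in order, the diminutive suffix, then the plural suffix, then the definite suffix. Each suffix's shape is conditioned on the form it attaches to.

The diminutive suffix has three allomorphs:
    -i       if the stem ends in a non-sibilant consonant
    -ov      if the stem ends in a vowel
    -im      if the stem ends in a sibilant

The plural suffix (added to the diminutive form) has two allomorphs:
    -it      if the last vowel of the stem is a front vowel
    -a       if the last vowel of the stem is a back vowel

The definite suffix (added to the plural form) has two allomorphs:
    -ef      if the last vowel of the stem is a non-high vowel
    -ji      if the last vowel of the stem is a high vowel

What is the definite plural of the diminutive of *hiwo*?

The final sound of *hiwo* is /o/, which is a vowel, so the diminutive suffix is -ov, giving *hiwoov*.
The diminutive form *hiwoov*: last vowel = /o/, a back vowel → -a → *hiwoova*.
The plural form *hiwoova*: last vowel = /a/, a non-high vowel → -ef → *hiwoovaef*.

hiwoovaef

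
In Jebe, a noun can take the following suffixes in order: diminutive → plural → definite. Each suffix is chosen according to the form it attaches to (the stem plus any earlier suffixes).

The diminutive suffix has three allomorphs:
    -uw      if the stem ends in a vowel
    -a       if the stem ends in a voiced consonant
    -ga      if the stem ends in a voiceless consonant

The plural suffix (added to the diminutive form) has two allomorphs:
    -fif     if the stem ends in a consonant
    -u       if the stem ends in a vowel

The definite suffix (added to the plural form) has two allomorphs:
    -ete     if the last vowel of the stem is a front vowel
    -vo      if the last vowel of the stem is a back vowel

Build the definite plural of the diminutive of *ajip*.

*ajip* — final sound /p/ (a voiceless consonant) → -ga → *ajipga*.
The diminutive form *ajipga*: final sound = /a/, a vowel → -u → *ajipgau*.
The last vowel of the plural form *ajipgau* is /u/, which is a back vowel, so the definite suffix is -vo, giving *ajipgauvo*.

ajipgauvo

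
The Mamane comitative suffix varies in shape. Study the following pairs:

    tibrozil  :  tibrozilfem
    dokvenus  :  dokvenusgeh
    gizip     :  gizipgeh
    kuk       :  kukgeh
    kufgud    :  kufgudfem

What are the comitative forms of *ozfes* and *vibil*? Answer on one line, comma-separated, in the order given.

Looking at the final consonant of each stem: -geh when the stem ends in a voiceless consonant (*dokvenus*, *gizip*, *kuk*); -fem when the stem ends in a voiced consonant (*tibrozil*, *kufgud*).
*ozfes*: final consonant = /s/, voiceless → -geh → *ozfesgeh*.
*vibil*: final consonant = /l/, voiced → -fem → *vibilfem*.

ozfesgeh, vibilfem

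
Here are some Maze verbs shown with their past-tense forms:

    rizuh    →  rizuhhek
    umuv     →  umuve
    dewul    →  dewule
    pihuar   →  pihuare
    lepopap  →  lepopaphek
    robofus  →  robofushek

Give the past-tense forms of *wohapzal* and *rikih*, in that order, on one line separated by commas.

The pattern is voicing of the final consonant: -hek when the stem ends in a voiceless consonant (*rizuh*, *lepopap*, *robofus*); -e when the stem ends in a voiced consonant (*umuv*, *dewul*, *pihuar*).
*wohapzal* — final consonant /l/ (voiced) → -e → *wohapzale*.
The final consonant of *rikih* is /h/, which is voiceless, so the suffix is -hek, giving *rikihhek*.

wohapzale, rikihhek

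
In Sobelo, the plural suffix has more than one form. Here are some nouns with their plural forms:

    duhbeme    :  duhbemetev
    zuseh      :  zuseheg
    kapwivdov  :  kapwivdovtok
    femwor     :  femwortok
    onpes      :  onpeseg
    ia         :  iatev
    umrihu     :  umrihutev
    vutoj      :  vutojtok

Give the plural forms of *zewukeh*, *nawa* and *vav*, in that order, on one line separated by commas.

Looking at the final sound of each stem: -eg when the stem ends in a voiceless consonant (*zuseh*, *onpes*); -tok when the stem ends in a voiced consonant (*kapwivdov*, *femwor*, *vutoj*); -tev when the stem ends in a vowel (*duhbeme*, *ia*, *umrihu*).
*zewukeh* — final sound /h/ (a voiceless consonant) → -eg → *zewukeheg*.
*nawa* — final sound /a/ (a vowel) → -tev → *nawatev*.
The final sound of *vav* is /v/, which is a voiced consonant, so the suffix is -tok, giving *vavtok*.

zewukeheg, nawatev, vavtok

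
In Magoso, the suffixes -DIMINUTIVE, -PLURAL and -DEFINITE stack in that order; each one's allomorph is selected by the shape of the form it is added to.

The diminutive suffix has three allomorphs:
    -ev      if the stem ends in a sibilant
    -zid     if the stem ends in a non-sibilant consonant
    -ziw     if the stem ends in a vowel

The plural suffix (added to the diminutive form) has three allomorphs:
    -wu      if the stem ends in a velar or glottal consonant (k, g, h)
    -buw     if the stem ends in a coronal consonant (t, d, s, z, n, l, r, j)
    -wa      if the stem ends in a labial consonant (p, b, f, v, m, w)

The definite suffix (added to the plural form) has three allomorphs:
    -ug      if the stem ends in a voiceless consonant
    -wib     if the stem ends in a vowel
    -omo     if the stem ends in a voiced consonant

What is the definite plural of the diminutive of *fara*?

The final sound of *fara* is /a/, which is a vowel, so the diminutive suffix is -ziw, giving *faraziw*.
The final consonant of the diminutive form *faraziw* is /w/, which is labial, so the plural suffix is -wa, giving *faraziwwa*.
The plural form *faraziwwa* — final sound /a/ (a vowel) → -wib → *faraziwwawib*.

faraziwwawib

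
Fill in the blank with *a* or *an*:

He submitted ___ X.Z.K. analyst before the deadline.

The indefinite article is chosen by the initial *sound* of the following word, not its spelling.
The initialism *X.Z.K.* is read letter by letter; the first letter, X, is pronounced /ɛks/, which begins with a vowel sound.
So the article is *an*: He submitted an X.Z.K. analyst before the deadline.

an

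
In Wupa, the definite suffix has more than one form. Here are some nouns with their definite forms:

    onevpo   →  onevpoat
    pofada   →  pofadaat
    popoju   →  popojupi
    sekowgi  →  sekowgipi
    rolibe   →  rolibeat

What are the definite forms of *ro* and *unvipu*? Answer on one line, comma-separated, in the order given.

roat, unvipupi

Looking at the last vowel of each stem: -pi when the last vowel of the stem is a high vowel (*popoju*, *sekowgi*); -at when the last vowel of the stem is a non-high vowel (*onevpo*, *pofada*, *rolibe*).
The last vowel of *ro* is /o/, which is a non-high vowel, so the suffix is -at, giving *roat*.
Since the last vowel of *unvipu* is /u/ (a high vowel), it takes -pi, giving *unvipupi*.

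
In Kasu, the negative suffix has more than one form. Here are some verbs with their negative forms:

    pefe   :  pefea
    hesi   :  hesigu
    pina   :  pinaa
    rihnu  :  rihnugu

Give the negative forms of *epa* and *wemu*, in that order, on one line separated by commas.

epaa, wemugu

The alternation tracks the last vowel of the stem — -gu when the last vowel of the stem is a high vowel (*hesi*, *rihnu*); -a when the last vowel of the stem is a non-high vowel (*pefe*, *pina*).
The last vowel of *epa* is /a/, which is a non-high vowel, so the suffix is -a, giving *epaa*.
Since the last vowel of *wemu* is /u/ (a high vowel), it takes -gu, giving *wemugu*.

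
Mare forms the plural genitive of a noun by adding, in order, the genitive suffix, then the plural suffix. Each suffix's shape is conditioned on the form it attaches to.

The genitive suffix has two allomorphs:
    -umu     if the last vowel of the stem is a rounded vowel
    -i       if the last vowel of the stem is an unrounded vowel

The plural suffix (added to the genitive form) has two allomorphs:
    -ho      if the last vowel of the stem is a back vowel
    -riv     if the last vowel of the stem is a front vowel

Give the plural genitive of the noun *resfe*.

resfeiriv

*resfe*: last vowel = /e/, an unrounded vowel → -i → *resfei*.
The genitive form *resfei* — last vowel /i/ (a front vowel) → -riv → *resfeiriv*.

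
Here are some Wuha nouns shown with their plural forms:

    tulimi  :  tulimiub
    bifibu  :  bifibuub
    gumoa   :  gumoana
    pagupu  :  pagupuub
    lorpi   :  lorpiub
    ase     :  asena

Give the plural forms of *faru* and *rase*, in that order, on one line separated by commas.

faruub, rasena

Looking at the last vowel of each stem: -ub when the last vowel of the stem is a high vowel (*tulimi*, *bifibu*, *pagupu*, *lorpi*); -na when the last vowel of the stem is a non-high vowel (*gumoa*, *ase*).
The last vowel of *faru* is /u/, which is a high vowel, so the suffix is -ub, giving *faruub*.
*rase* — last vowel /e/ (a non-high vowel) → -na → *rasena*.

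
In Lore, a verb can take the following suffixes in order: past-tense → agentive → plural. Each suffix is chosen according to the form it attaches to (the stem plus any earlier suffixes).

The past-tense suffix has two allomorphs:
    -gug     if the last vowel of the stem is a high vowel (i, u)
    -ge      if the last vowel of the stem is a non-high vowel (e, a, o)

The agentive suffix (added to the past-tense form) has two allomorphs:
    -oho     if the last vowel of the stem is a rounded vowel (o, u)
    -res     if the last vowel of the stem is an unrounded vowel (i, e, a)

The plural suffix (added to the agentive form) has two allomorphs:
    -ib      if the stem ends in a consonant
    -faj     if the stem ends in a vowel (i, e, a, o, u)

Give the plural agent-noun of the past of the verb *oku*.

The last vowel of *oku* is /u/, which is a high vowel, so the past-tense suffix is -gug, giving *okugug*.
Since the last vowel of the past-tense form *okugug* is /u/ (a rounded vowel), it takes -oho, giving *okugugoho*.
The agentive form *okugugoho* — final sound /o/ (a vowel) → -faj → *okugugohofaj*.

okugugohofaj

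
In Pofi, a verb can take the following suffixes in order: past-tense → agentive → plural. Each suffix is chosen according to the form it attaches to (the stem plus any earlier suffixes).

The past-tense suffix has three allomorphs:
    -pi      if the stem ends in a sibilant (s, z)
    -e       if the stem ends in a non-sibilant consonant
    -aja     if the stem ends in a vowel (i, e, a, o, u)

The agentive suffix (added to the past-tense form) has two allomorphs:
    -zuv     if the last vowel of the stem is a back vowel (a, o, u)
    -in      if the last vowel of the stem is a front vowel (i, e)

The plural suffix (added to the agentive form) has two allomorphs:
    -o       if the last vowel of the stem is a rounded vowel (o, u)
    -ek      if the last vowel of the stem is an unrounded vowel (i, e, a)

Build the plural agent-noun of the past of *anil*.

anileinek

*anil*: final sound = /l/, a non-sibilant consonant → -e → *anile*.
The past-tense form *anile*: last vowel = /e/, a front vowel → -in → *anilein*.
The agentive form *anilein* — last vowel /i/ (an unrounded vowel) → -ek → *anileinek*.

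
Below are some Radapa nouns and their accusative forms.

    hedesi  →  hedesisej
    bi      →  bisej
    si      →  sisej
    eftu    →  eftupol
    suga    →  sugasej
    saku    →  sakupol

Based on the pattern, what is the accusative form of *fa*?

fasej

The suffix is conditioned by the last vowel: -pol when the last vowel of the stem is a rounded vowel (*eftu*, *saku*); -sej when the last vowel of the stem is an unrounded vowel (*hedesi*, *bi*, *si*, *suga*).
*fa* — last vowel /a/ (an unrounded vowel) → -sej → *fasej*.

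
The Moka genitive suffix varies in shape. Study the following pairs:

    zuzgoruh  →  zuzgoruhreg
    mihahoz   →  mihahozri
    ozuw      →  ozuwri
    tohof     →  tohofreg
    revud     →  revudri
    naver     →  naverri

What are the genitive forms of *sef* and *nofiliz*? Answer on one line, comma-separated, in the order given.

sefreg, nofilizri

The pattern is voicing of the final consonant: -reg when the stem ends in a voiceless consonant (*zuzgoruh*, *tohof*); -ri when the stem ends in a voiced consonant (*mihahoz*, *ozuw*, *revud*, *naver*).
*sef* — final consonant /f/ (voiceless) → -reg → *sefreg*.
The final consonant of *nofiliz* is /z/, which is voiced, so the suffix is -ri, giving *nofilizri*.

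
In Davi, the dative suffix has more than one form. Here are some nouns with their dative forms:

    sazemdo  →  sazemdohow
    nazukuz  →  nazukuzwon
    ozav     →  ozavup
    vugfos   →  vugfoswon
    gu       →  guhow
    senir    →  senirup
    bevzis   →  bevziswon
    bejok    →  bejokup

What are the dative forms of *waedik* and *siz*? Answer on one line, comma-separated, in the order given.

The alternation tracks the final sound of the stem — -won when the stem ends in a sibilant (*nazukuz*, *vugfos*, *bevzis*); -up when the stem ends in a non-sibilant consonant (*ozav*, *senir*, *bejok*); -how when the stem ends in a vowel (*sazemdo*, *gu*).
*waedik*: final sound = /k/, a non-sibilant consonant → -up → *waedikup*.
*siz*: final sound = /z/, a sibilant → -won → *sizwon*.

waedikup, sizwon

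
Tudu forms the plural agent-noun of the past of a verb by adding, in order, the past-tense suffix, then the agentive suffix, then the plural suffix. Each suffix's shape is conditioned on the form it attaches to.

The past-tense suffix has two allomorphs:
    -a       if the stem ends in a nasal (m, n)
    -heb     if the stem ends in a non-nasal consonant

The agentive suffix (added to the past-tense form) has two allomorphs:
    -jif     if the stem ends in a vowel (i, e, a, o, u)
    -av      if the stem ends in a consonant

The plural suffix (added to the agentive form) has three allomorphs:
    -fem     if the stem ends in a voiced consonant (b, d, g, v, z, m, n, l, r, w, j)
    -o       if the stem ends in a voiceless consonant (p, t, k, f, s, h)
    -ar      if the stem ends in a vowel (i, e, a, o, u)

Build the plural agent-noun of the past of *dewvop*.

dewvophebavfem

*dewvop* — final consonant /p/ (non-nasal) → -heb → *dewvopheb*.
Since the final sound of the past-tense form *dewvopheb* is /b/ (a consonant), it takes -av, giving *dewvophebav*.
The final sound of the agentive form *dewvophebav* is /v/, which is a voiced consonant, so the plural suffix is -fem, giving *dewvophebavfem*.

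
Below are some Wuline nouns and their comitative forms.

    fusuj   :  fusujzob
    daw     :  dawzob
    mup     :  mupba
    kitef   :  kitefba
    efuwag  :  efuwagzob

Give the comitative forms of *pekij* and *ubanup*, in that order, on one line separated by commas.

The alternation tracks the final consonant of the stem — -ba when the stem ends in a voiceless consonant (*mup*, *kitef*); -zob when the stem ends in a voiced consonant (*fusuj*, *daw*, *efuwag*).
*pekij*: final consonant = /j/, voiced → -zob → *pekijzob*.
*ubanup*: final consonant = /p/, voiceless → -ba → *ubanupba*.

pekijzob, ubanupba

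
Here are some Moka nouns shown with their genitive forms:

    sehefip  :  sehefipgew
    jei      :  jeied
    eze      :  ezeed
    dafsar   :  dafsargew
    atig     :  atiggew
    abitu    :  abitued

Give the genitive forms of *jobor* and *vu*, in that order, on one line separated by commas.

joborgew, vued

The alternation tracks the final sound of the stem — -gew when the stem ends in a consonant (*sehefip*, *dafsar*, *atig*); -ed when the stem ends in a vowel (*jei*, *eze*, *abitu*).
*jobor* — final sound /r/ (a consonant) → -gew → *joborgew*.
*vu*: final sound = /u/, a vowel → -ed → *vued*.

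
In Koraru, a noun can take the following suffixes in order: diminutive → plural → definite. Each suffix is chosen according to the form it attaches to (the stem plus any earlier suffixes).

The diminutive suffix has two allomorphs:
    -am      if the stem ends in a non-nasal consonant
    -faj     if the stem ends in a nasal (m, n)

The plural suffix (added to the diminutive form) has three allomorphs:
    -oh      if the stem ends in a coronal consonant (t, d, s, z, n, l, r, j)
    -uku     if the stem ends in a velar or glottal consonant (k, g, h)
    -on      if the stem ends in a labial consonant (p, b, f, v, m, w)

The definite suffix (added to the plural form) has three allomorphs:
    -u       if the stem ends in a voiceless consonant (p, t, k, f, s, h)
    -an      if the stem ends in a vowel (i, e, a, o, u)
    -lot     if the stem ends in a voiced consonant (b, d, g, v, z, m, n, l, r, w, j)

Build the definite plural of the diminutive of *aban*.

abanfajohu

Since the final consonant of *aban* is /n/ (a nasal), it takes -faj, giving *abanfaj*.
The diminutive form *abanfaj* — final consonant /j/ (coronal) → -oh → *abanfajoh*.
The final sound of the plural form *abanfajoh* is /h/, which is a voiceless consonant, so the definite suffix is -u, giving *abanfajohu*.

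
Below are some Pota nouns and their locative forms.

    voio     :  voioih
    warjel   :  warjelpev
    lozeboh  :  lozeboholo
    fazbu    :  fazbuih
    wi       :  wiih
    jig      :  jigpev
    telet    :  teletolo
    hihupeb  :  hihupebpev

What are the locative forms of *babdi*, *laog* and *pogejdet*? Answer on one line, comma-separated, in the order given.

babdiih, laogpev, pogejdetolo

The alternation tracks the final sound of the stem — -olo when the stem ends in a voiceless consonant (*lozeboh*, *telet*); -pev when the stem ends in a voiced consonant (*warjel*, *jig*, *hihupeb*); -ih when the stem ends in a vowel (*voio*, *fazbu*, *wi*).
The final sound of *babdi* is /i/, which is a vowel, so the suffix is -ih, giving *babdiih*.
*laog* — final sound /g/ (a voiced consonant) → -pev → *laogpev*.
The final sound of *pogejdet* is /t/, which is a voiceless consonant, so the suffix is -olo, giving *pogejdetolo*.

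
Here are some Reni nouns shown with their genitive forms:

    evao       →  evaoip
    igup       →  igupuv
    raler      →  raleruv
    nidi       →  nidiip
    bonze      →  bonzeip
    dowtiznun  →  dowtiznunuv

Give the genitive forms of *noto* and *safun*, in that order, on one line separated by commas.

The pattern is consonant vs. vowel: -uv when the stem ends in a consonant (*igup*, *raler*, *dowtiznun*); -ip when the stem ends in a vowel (*evao*, *nidi*, *bonze*).
Since the final sound of *noto* is /o/ (a vowel), it takes -ip, giving *notoip*.
Since the final sound of *safun* is /n/ (a consonant), it takes -uv, giving *safunuv*.

notoip, safunuv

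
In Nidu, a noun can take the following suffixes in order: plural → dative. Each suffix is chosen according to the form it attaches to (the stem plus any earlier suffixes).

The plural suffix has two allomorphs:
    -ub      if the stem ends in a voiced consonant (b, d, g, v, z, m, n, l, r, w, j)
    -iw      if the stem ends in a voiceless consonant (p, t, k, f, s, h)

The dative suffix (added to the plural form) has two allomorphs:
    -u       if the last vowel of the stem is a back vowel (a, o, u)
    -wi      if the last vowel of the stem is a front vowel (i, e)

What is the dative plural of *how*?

*how* — final consonant /w/ (voiced) → -ub → *howub*.
The last vowel of the plural form *howub* is /u/, which is a back vowel, so the dative suffix is -u, giving *howubu*.

howubu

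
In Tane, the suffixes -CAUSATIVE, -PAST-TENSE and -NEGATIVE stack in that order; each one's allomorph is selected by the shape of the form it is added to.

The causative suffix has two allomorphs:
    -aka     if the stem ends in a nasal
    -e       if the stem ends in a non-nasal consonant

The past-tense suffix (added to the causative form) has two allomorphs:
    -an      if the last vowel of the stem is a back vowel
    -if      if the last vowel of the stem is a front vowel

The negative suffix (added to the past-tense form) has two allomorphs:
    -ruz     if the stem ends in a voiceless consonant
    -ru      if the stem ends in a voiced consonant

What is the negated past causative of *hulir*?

hulireifruz

The final consonant of *hulir* is /r/, which is non-nasal, so the causative suffix is -e, giving *hulire*.
Since the last vowel of the causative form *hulire* is /e/ (a front vowel), it takes -if, giving *hulireif*.
The past-tense form *hulireif* — final consonant /f/ (voiceless) → -ruz → *hulireifruz*.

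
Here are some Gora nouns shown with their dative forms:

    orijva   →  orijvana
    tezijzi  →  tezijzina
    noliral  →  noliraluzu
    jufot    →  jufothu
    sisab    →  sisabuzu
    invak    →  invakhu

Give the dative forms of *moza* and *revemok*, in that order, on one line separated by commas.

mozana, revemokhu

Looking at the final sound of each stem: -hu when the stem ends in a voiceless consonant (*jufot*, *invak*); -uzu when the stem ends in a voiced consonant (*noliral*, *sisab*); -na when the stem ends in a vowel (*orijva*, *tezijzi*).
*moza* — final sound /a/ (a vowel) → -na → *mozana*.
*revemok* — final sound /k/ (a voiceless consonant) → -hu → *revemokhu*.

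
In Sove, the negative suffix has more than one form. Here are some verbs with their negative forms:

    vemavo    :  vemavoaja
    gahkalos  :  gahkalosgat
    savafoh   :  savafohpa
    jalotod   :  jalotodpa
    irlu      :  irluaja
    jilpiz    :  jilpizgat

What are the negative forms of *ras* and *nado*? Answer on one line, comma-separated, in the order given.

Looking at the final sound of each stem: -gat when the stem ends in a sibilant (*gahkalos*, *jilpiz*); -pa when the stem ends in a non-sibilant consonant (*savafoh*, *jalotod*); -aja when the stem ends in a vowel (*vemavo*, *irlu*).
*ras*: final sound = /s/, a sibilant → -gat → *rasgat*.
*nado*: final sound = /o/, a vowel → -aja → *nadoaja*.

rasgat, nadoaja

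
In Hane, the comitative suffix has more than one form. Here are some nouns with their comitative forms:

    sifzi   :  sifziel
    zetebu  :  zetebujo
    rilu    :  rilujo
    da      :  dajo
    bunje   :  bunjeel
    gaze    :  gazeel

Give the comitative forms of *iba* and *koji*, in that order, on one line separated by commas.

ibajo, kojiel

Looking at the last vowel of each stem: -el when the last vowel of the stem is a front vowel (*sifzi*, *bunje*, *gaze*); -jo when the last vowel of the stem is a back vowel (*zetebu*, *rilu*, *da*).
Since the last vowel of *iba* is /a/ (a back vowel), it takes -jo, giving *ibajo*.
*koji*: last vowel = /i/, a front vowel → -el → *kojiel*.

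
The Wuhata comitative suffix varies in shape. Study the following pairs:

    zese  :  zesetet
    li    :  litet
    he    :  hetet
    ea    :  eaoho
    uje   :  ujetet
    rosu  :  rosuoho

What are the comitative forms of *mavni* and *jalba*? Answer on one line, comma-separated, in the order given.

The suffix is conditioned by the last vowel: -tet when the last vowel of the stem is a front vowel (*zese*, *li*, *he*, *uje*); -oho when the last vowel of the stem is a back vowel (*ea*, *rosu*).
*mavni* — last vowel /i/ (a front vowel) → -tet → *mavnitet*.
*jalba* — last vowel /a/ (a back vowel) → -oho → *jalbaoho*.

mavnitet, jalbaoho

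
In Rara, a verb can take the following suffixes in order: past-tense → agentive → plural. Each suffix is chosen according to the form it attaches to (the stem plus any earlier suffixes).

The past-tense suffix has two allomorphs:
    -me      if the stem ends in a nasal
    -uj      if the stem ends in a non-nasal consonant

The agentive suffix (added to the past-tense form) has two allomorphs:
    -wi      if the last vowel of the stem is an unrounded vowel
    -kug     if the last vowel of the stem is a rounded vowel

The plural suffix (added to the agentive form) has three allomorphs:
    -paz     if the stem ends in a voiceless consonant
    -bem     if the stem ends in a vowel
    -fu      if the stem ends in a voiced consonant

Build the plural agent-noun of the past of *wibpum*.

wibpummewibem

*wibpum* — final consonant /m/ (a nasal) → -me → *wibpumme*.
The past-tense form *wibpumme* — last vowel /e/ (an unrounded vowel) → -wi → *wibpummewi*.
The final sound of the agentive form *wibpummewi* is /i/, which is a vowel, so the plural suffix is -bem, giving *wibpummewibem*.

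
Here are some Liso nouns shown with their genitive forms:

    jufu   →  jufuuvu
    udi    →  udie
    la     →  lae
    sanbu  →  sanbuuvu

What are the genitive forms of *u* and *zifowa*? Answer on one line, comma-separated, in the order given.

The alternation tracks the last vowel of the stem — -uvu when the last vowel of the stem is a rounded vowel (*jufu*, *sanbu*); -e when the last vowel of the stem is an unrounded vowel (*udi*, *la*).
The last vowel of *u* is /u/, which is a rounded vowel, so the suffix is -uvu, giving *uuvu*.
Since the last vowel of *zifowa* is /a/ (an unrounded vowel), it takes -e, giving *zifowae*.

uuvu, zifowae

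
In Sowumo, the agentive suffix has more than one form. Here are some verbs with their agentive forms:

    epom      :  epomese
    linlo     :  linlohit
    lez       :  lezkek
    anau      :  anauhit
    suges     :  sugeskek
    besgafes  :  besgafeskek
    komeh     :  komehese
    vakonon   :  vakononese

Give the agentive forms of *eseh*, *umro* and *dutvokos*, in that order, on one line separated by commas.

The pattern is sibilance of the final sound: -kek when the stem ends in a sibilant (*lez*, *suges*, *besgafes*); -ese when the stem ends in a non-sibilant consonant (*epom*, *komeh*, *vakonon*); -hit when the stem ends in a vowel (*linlo*, *anau*).
The final sound of *eseh* is /h/, which is a non-sibilant consonant, so the suffix is -ese, giving *esehese*.
Since the final sound of *umro* is /o/ (a vowel), it takes -hit, giving *umrohit*.
*dutvokos* — final sound /s/ (a sibilant) → -kek → *dutvokoskek*.

esehese, umrohit, dutvokoskek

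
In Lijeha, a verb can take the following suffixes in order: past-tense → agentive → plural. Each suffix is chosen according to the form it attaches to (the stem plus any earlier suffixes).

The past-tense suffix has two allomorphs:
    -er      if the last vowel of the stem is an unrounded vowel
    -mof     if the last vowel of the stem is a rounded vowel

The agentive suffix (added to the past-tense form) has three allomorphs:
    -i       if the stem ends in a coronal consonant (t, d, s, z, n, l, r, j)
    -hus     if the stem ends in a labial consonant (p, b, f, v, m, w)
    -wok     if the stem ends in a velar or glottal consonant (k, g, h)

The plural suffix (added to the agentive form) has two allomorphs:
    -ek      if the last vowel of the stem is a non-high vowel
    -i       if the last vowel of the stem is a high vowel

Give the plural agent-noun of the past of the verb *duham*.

Since the last vowel of *duham* is /a/ (an unrounded vowel), it takes -er, giving *duhamer*.
Since the final consonant of the past-tense form *duhamer* is /r/ (coronal), it takes -i, giving *duhameri*.
The agentive form *duhameri* — last vowel /i/ (a high vowel) → -i → *duhamerii*.

duhamerii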